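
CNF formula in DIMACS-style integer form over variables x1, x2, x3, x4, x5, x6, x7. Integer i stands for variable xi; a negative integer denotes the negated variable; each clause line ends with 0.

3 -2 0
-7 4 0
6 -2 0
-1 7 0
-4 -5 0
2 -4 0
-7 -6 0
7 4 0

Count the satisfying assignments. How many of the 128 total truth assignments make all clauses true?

The models are:
  x1=F x2=T x3=T x4=T x5=F x6=T x7=F
Count: 1.

1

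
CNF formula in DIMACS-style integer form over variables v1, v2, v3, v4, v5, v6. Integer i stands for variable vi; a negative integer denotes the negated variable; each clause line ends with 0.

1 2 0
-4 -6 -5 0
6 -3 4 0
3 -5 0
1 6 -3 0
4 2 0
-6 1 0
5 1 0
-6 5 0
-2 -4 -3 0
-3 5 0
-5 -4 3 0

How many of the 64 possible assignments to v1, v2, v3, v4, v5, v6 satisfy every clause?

5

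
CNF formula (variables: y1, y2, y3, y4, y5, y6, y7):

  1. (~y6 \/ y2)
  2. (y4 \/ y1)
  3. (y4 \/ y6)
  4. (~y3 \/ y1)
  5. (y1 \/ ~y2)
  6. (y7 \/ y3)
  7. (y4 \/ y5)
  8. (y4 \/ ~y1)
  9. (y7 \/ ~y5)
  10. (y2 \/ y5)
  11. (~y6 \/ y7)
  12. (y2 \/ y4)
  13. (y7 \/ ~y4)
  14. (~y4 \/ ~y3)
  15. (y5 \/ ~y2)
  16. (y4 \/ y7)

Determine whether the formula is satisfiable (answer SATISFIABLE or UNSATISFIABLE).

SATISFIABLE

Pure literal: y7 appears only positively; assign y7 = True.
Branch on y1: take y1 = False.
  then y4 is forced to True.
  then y3 is forced to False.
  then y2 is forced to False.
  then y6 is forced to False.
  then y5 is forced to True.
So y1 = False, y2 = False, y3 = False, y4 = True, y5 = True, y6 = False, y7 = True is a satisfying assignment.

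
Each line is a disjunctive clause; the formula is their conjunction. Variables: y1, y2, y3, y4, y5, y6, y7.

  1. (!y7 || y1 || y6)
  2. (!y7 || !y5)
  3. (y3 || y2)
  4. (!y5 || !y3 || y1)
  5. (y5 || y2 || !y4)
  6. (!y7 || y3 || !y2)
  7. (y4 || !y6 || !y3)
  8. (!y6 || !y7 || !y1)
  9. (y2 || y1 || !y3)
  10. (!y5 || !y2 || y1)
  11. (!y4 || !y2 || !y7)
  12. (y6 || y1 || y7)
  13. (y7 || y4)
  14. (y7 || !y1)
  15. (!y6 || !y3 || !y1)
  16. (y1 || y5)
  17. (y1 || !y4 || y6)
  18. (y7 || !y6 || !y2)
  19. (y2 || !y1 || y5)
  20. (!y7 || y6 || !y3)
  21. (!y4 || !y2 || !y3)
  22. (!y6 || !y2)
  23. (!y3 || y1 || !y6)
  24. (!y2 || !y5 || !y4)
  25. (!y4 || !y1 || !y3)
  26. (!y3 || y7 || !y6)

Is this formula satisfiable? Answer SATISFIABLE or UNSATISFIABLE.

UNSATISFIABLE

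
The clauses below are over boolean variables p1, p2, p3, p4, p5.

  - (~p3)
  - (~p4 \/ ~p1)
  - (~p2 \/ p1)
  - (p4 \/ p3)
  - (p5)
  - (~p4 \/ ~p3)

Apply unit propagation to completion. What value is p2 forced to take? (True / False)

(~p3) stands alone — p3 = False.
In (p3 \/ p4), p3 is now false; p4 must hold, so p4 = True.
(~p1 \/ ~p4) with p4 = True leaves only ~p1, so p1 = False.
(p1 \/ ~p2): since p1 = False, the clause reduces to (~p2). p2 = False.

False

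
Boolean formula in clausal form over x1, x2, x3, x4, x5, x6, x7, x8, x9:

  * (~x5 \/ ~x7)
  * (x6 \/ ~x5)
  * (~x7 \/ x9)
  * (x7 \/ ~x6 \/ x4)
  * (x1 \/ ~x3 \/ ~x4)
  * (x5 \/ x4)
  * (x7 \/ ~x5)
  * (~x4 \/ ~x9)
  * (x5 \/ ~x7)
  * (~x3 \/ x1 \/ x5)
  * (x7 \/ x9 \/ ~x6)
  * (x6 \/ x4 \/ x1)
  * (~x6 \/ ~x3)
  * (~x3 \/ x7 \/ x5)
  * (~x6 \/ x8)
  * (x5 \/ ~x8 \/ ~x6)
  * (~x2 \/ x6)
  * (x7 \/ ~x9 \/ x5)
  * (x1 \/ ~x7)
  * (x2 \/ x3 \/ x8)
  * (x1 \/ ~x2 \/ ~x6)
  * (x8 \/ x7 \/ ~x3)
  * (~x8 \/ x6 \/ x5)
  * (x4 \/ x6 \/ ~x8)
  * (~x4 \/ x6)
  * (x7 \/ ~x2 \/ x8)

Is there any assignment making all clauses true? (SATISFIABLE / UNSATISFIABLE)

UNSATISFIABLE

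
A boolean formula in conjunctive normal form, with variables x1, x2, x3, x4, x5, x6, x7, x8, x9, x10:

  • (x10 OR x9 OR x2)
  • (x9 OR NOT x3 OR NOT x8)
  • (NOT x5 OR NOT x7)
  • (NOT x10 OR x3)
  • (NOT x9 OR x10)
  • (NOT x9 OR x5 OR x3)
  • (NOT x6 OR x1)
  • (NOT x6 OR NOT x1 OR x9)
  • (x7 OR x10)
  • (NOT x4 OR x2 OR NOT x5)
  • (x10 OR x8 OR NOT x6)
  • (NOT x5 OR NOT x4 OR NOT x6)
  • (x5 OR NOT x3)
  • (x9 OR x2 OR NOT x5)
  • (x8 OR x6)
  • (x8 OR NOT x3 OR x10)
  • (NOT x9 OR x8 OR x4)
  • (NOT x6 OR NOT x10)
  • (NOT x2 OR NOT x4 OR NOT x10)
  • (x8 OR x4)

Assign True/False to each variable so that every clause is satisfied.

x1=F  x2=T  x3=F  x4=T  x5=F  x6=F  x7=T  x8=T  x9=F  x10=F

Try x1 = False.
  then x6 is forced to False.
  then x8 is forced to True.
Try x2 = True.
Branch on x3: take x3 = False.
  then x10 is forced to False.
  then x9 is forced to False.
  then x7 is forced to True.
  then x5 is forced to False.
x4 is now unconstrained; take x4 = True.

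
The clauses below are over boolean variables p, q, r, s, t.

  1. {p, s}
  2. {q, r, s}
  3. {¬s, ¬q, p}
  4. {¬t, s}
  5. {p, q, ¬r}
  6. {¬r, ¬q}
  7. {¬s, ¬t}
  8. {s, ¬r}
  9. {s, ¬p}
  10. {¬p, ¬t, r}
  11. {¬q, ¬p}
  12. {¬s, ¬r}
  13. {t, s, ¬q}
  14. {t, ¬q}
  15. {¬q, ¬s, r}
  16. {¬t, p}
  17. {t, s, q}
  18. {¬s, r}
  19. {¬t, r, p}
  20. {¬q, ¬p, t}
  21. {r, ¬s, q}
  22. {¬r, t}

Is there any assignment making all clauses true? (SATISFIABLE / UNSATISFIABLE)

s = True:
  propagation gives t=False, r=False; an empty clause results — contradiction.
s = False:
  propagation gives p=True; an empty clause results — contradiction.
Every branch closes, so no satisfying assignment exists.

UNSATISFIABLE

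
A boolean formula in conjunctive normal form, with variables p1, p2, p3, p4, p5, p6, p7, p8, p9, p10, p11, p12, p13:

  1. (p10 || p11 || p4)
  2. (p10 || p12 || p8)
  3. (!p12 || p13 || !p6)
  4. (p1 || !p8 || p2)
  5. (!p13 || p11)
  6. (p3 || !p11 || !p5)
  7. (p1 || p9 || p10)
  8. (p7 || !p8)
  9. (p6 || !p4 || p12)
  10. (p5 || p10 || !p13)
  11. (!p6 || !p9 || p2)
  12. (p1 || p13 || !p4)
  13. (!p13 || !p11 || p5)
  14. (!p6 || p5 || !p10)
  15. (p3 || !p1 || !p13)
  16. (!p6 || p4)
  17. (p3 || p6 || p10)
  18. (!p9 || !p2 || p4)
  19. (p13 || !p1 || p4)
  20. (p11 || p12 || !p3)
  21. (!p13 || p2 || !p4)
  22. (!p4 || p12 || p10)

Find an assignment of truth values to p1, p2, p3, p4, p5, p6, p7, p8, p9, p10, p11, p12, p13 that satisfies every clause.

p1=T  p2=F  p3=T  p4=F  p5=T  p6=F  p7=F  p8=F  p9=F  p10=F  p11=T  p12=T  p13=T

Check each clause:
  1. (p10 || p4 || p11) — p11 is true.
  2. (p8 || p12 || p10) — p12 is true.
  3. (!p6 || p13 || !p12) — !p6 is true.
  4. (p1 || p2 || !p8) — !p8 is true.
  5. (!p13 || p11) — p11 is true.
  6. (!p11 || p3 || !p5) — p3 is true.
  7. (p9 || p1 || p10) — p1 is true.
  8. (p7 || !p8) — !p8 is true.
  9. (p12 || !p4 || p6) — !p4 is true.
  10. (p5 || p10 || !p13) — p5 is true.
  11. (!p6 || !p9 || p2) — !p6 is true.
  12. (!p4 || p13 || p1) — p1 is true.
  13. (!p11 || p5 || !p13) — p5 is true.
  14. (!p6 || !p10 || p5) — !p6 is true.
  15. (!p1 || p3 || !p13) — p3 is true.
  16. (p4 || !p6) — !p6 is true.
  17. (p6 || p3 || p10) — p3 is true.
  18. (!p2 || !p9 || p4) — !p2 is true.
  19. (p13 || !p1 || p4) — p13 is true.
  20. (!p3 || p11 || p12) — p11 is true.
  21. (p2 || !p4 || !p13) — !p4 is true.
  22. (!p4 || p12 || p10) — p12 is true.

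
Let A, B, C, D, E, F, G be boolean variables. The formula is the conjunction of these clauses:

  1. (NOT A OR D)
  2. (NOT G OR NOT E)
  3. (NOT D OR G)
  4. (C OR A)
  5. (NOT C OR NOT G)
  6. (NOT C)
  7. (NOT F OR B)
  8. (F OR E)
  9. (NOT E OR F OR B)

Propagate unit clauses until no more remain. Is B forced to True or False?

True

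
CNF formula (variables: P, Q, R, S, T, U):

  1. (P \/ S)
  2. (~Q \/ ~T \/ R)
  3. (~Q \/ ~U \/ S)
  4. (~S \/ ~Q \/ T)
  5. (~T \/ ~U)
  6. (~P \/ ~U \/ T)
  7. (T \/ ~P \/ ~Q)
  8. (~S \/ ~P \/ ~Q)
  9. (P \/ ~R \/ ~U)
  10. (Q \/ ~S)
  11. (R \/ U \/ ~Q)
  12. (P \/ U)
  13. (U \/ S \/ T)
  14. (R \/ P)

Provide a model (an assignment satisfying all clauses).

P=1, Q=0, R=0, S=0, T=1, U=0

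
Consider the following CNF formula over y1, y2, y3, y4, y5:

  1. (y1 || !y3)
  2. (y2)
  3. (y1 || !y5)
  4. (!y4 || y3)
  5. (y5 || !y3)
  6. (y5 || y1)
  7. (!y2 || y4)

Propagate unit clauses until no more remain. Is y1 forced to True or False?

(y2) is a unit clause: y2 = True.
From (y4 || !y2) and y2 = True: y4 = True.
In (y3 || !y4), !y4 is now false; y3 must hold, so y3 = True.
(y1 || !y3) with y3 = True leaves only y1, so y1 = True.

True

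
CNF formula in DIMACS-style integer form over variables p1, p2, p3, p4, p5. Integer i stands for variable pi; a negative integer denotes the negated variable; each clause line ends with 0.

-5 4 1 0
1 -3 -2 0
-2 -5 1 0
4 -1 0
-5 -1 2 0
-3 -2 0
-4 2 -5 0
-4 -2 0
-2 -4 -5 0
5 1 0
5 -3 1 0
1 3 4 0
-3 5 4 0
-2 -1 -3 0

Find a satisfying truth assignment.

p1 = True, p2 = False, p3 = True, p4 = True, p5 = False

Check each clause:
  1. (p4 || p1 || !p5) — p1 is true.
  2. (!p2 || !p3 || p1) — p1 is true.
  3. (p1 || !p5 || !p2) — p1 is true.
  4. (!p1 || p4) — p4 is true.
  5. (!p1 || p2 || !p5) — !p5 is true.
  6. (!p2 || !p3) — !p2 is true.
  7. (p2 || !p4 || !p5) — !p5 is true.
  8. (!p2 || !p4) — !p2 is true.
  9. (!p2 || !p4 || !p5) — !p5 is true.
  10. (p1 || p5) — p1 is true.
  11. (!p3 || p1 || p5) — p1 is true.
  12. (p4 || p1 || p3) — p1 is true.
  13. (!p3 || p4 || p5) — p4 is true.
  14. (!p1 || !p3 || !p2) — !p2 is true.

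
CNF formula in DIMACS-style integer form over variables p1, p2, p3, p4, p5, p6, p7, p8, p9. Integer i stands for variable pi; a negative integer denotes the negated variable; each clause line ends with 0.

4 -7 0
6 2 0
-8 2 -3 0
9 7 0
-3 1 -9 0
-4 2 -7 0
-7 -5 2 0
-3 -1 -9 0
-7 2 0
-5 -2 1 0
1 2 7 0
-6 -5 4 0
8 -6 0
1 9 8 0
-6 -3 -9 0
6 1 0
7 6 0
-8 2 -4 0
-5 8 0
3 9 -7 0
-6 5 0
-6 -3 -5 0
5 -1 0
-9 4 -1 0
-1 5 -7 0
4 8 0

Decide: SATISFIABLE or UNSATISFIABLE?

SATISFIABLE

Try p1 = True.
  then p5 is forced to True.
  then p8 is forced to True.
Set p2 = True and propagate.
For the remaining variables, p3 = False, p4 = True, p6 = True, p7 = False, p9 = True works.
So p1=1, p2=1, p3=0, p4=1, p5=1, p6=1, p7=0, p8=1, p9=1 is a satisfying assignment.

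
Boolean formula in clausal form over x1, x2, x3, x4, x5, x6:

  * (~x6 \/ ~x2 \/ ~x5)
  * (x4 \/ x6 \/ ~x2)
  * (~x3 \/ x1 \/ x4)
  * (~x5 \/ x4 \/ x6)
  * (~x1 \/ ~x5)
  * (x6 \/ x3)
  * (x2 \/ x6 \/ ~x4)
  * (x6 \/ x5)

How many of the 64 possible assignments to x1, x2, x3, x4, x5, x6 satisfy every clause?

Case analysis on x6 and x4:
  x6=T, x4=T: x3 free; 5 ways for (x1,x2,x5) × 2^1 = 10.
  x6=T, x4=F: 7 of the 16 assignments to (x1,x2,x3,x5) work.
  x6=F, x4=T: remaining (x1,x2,x3,x5) ∈ {(F,T,T,T)} — 1.
  x6=F, x4=F: a clause becomes empty — 0.
Total: 10 + 7 + 1 + 0 = 18.

18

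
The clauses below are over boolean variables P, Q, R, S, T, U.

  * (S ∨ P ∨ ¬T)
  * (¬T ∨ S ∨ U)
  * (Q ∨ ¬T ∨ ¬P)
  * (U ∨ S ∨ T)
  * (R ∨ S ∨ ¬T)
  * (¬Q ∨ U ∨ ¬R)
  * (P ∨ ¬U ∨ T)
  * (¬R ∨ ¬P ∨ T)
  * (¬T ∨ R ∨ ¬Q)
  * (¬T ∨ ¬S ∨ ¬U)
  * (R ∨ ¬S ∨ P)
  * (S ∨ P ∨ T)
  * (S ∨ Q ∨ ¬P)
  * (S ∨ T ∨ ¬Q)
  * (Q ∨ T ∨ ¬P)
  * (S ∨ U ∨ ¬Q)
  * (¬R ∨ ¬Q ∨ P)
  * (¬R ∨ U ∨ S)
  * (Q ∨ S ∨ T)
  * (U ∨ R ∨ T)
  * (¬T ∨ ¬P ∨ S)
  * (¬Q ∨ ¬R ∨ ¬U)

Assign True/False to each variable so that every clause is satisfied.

P=0  Q=0  R=1  S=1  T=1  U=0

Set P = False and propagate.
The remaining clauses are satisfied by Q = False, R = True, S = True, T = True, U = False.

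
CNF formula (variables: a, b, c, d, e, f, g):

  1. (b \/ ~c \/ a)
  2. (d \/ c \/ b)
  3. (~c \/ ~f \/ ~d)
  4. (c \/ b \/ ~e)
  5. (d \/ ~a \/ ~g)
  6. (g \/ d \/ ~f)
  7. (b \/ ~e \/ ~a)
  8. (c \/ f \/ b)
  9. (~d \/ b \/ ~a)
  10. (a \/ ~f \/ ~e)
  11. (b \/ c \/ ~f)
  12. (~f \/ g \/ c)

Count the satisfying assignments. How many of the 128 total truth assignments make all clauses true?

34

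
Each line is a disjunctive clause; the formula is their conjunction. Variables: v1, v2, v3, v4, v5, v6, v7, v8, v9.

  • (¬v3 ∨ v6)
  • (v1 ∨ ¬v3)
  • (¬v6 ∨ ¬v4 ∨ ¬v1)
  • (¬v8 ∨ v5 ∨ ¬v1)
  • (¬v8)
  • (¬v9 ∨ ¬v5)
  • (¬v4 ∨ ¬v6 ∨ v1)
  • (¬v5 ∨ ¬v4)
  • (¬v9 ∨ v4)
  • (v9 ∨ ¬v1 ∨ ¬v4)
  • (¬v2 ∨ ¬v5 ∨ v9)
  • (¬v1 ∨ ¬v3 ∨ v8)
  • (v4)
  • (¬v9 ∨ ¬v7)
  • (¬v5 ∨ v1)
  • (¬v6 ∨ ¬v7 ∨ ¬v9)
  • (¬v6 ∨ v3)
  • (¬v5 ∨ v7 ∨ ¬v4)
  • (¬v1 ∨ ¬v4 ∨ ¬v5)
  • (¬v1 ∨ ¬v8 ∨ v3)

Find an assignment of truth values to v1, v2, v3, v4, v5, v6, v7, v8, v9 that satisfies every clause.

v1 = T, v2 = F, v3 = F, v4 = T, v5 = F, v6 = F, v7 = F, v8 = F, v9 = T

(¬v8) is a unit clause, so v8 = False.
The clause (v4) is unit: v4 must be True.
The clause (¬v5) is unit: v5 must be False.
v7 occurs only negated in the remaining clauses — set v7 = False.
Branch on v1: take v1 = True.
  then v6 is forced to False.
  then v3 is forced to False.
  then v9 is forced to True.
v2 is now unconstrained; take v2 = False.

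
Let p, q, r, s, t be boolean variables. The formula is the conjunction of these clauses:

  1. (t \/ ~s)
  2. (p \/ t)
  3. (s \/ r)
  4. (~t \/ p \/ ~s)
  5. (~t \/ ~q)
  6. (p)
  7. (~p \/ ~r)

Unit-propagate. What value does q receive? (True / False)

False

(p) is a unit clause: p = True.
(~r \/ ~p): since p = True, the clause reduces to (~r). r = False.
(s \/ r): since r = False, the clause reduces to (s). s = True.
(~s \/ t): since s = True, the clause reduces to (t). t = True.
From (~t \/ ~q) and t = True: q = False.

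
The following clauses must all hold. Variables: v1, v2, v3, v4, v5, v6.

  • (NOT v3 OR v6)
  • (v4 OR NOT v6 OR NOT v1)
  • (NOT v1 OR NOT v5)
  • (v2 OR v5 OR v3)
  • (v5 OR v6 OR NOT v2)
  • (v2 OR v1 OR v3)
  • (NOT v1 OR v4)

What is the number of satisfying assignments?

Split on v1, then v2.
  v1=T, v2=T: remaining (v3,v4,v5,v6) ∈ {(F,T,F,T); (T,T,F,T)} — 2.
  v1=T, v2=F: remaining (v3,v4,v5,v6) ∈ {(T,T,F,T)} — 1.
  v1=F, v2=T: v4 free; 5 ways for (v3,v5,v6) × 2^1 = 10.
  v1=F, v2=F: remaining (v3,v4,v5,v6) ∈ {(T,F,F,T); (T,F,T,T); (T,T,F,T); (T,T,T,T)} — 4.
Total: 2 + 1 + 10 + 4 = 17.

17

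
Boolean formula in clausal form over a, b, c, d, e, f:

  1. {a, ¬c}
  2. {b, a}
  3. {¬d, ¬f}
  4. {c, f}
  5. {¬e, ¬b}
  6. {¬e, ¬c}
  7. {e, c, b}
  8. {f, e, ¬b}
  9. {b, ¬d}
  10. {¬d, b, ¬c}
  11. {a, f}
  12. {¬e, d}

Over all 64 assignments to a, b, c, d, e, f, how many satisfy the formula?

5

Satisfying assignments:
  a=F b=T c=F d=F e=F f=T
  a=T b=F c=T d=F e=F f=F
  a=T b=F c=T d=F e=F f=T
  a=T b=T c=F d=F e=F f=T
  a=T b=T c=T d=F e=F f=T
That's 5 in total.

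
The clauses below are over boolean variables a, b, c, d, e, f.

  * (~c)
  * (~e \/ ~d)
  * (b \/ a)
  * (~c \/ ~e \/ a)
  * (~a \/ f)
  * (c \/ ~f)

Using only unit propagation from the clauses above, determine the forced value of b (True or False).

(~c) is a unit clause: c = False.
In (c \/ ~f), c is now false; ~f must hold, so f = False.
(~a \/ f) with f = False leaves only ~a, so a = False.
(b \/ a) with a = False leaves only b, so b = True.

True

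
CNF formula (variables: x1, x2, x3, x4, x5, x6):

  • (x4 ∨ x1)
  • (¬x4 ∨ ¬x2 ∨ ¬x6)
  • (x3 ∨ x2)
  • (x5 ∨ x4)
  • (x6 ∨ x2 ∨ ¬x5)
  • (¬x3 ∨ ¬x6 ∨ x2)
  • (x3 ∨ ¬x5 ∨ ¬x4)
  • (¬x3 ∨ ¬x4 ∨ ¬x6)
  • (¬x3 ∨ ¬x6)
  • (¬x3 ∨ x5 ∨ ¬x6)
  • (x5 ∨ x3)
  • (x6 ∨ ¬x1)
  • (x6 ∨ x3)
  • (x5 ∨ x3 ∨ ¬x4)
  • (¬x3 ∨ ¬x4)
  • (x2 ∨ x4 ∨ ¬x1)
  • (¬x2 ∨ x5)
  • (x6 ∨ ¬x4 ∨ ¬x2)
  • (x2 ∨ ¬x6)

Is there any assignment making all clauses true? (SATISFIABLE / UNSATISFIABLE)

Set x1 = True and propagate.
  then x6 is forced to True.
  then x3 is forced to False.
  then x2 is forced to True.
  then x4 is forced to False.
  then x5 is forced to True.
Every clause has at least one true literal under this assignment.
So x1=T, x2=T, x3=F, x4=F, x5=T, x6=T is a satisfying assignment.

SATISFIABLE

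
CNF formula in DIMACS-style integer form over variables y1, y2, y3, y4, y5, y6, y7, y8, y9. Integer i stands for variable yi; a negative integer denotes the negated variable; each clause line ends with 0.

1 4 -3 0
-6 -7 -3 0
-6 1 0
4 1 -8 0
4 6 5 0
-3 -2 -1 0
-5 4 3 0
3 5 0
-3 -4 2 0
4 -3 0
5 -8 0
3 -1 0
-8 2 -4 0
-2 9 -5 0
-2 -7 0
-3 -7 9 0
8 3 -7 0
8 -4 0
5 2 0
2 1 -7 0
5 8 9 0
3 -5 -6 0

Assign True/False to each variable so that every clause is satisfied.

y1 = False, y2 = True, y3 = False, y4 = True, y5 = True, y6 = False, y7 = False, y8 = True, y9 = True

Pure literal: y7 appears only negated; assign y7 = False.
Pure literal: y9 appears only positively; assign y9 = True.
Set y1 = False and propagate.
  then y6 is forced to False.
For the remaining variables, y2 = True, y3 = False, y4 = True, y5 = True, y8 = True works.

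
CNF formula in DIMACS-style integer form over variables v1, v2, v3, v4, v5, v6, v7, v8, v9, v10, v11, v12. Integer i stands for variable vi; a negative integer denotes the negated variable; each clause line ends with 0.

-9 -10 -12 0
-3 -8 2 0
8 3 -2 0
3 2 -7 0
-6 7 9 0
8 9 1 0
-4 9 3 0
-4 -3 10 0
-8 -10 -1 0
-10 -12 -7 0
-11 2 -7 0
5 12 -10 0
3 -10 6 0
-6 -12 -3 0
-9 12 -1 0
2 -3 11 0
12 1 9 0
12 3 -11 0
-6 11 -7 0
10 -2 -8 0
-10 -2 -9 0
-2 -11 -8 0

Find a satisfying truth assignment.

v1=F, v2=F, v3=F, v4=T, v5=F, v6=T, v7=F, v8=T, v9=T, v10=F, v11=F, v12=F

Branch on v1: take v1 = False.
Set v2 = False and propagate.
For the remaining variables, v3 = False, v4 = True, v5 = False, v6 = True, v7 = False, v8 = True, v9 = True, v10 = False, v11 = False, v12 = False works.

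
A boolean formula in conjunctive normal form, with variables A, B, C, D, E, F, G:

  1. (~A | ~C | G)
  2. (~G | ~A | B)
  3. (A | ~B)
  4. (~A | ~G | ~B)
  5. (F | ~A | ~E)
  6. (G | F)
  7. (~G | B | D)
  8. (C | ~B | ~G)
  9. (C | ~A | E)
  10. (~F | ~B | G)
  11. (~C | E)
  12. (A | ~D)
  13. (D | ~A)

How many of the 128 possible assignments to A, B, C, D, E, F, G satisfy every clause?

4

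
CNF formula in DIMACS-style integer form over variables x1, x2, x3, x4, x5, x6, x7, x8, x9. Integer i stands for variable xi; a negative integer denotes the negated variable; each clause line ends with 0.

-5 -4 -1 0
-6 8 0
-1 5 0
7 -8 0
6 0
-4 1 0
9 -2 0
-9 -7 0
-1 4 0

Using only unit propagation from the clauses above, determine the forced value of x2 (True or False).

False

(x6) stands alone — x6 = True.
(x8 ∨ ¬x6): since x6 = True, the clause reduces to (x8). x8 = True.
(¬x8 ∨ x7) with x8 = True leaves only x7, so x7 = True.
(¬x9 ∨ ¬x7): since x7 = True, the clause reduces to (¬x9). x9 = False.
(¬x2 ∨ x9) with x9 = False leaves only ¬x2, so x2 = False.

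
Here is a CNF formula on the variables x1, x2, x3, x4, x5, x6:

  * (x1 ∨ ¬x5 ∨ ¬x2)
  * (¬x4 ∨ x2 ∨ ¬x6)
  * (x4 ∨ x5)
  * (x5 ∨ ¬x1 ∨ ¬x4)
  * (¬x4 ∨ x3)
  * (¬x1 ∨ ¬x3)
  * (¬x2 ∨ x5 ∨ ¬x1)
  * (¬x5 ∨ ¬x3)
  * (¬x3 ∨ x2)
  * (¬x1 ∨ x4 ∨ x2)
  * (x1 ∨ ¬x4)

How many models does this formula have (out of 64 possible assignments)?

4

Satisfying assignments:
  x1=0 x2=0 x3=0 x4=0 x5=1 x6=0
  x1=0 x2=0 x3=0 x4=0 x5=1 x6=1
  x1=1 x2=1 x3=0 x4=0 x5=1 x6=0
  x1=1 x2=1 x3=0 x4=0 x5=1 x6=1
Count: 4.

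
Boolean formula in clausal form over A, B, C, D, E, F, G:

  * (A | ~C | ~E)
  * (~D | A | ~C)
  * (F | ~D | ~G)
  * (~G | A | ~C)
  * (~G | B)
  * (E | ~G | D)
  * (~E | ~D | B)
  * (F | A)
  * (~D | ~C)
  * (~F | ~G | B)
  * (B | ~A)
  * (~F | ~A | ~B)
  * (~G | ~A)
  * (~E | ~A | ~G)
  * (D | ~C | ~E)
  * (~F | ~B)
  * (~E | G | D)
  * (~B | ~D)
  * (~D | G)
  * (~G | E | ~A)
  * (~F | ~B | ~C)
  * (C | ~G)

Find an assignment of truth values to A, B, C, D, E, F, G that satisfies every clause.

Branch on A: take A = True.
  then B is forced to True.
  then F is forced to False.
  then G is forced to False.
  then D is forced to False.
  then E is forced to False.
C is now unconstrained; take C = False.
Check each clause:
  1. (~E | ~C | A) — A is true.
  2. (A | ~D | ~C) — A is true.
  3. (~G | ~D | F) — ~G is true.
  4. (A | ~G | ~C) — ~G is true.
  5. (B | ~G) — ~G is true.
  6. (E | ~G | D) — ~G is true.
  7. (B | ~D | ~E) — B is true.
  8. (F | A) — A is true.
  9. (~C | ~D) — ~D is true.
  10. (B | ~G | ~F) — ~G is true.
  11. (B | ~A) — B is true.
  12. (~A | ~B | ~F) — ~F is true.
  13. (~A | ~G) — ~G is true.
  14. (~G | ~E | ~A) — ~G is true.
  15. (~E | D | ~C) — ~E is true.
  16. (~B | ~F) — ~F is true.
  17. (~E | D | G) — ~E is true.
  18. (~D | ~B) — ~D is true.
  19. (G | ~D) — ~D is true.
  20. (~A | E | ~G) — ~G is true.
  21. (~B | ~C | ~F) — ~F is true.
  22. (C | ~G) — ~G is true.

A=T, B=T, C=F, D=F, E=F, F=F, G=F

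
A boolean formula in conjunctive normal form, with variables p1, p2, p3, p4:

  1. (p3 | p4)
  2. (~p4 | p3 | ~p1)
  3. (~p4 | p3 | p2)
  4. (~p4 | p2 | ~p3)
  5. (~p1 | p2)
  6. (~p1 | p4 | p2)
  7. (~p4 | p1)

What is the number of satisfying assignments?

Satisfying assignments:
  p1=F p2=F p3=T p4=F
  p1=F p2=T p3=T p4=F
  p1=T p2=T p3=T p4=F
  p1=T p2=T p3=T p4=T
Count: 4.

4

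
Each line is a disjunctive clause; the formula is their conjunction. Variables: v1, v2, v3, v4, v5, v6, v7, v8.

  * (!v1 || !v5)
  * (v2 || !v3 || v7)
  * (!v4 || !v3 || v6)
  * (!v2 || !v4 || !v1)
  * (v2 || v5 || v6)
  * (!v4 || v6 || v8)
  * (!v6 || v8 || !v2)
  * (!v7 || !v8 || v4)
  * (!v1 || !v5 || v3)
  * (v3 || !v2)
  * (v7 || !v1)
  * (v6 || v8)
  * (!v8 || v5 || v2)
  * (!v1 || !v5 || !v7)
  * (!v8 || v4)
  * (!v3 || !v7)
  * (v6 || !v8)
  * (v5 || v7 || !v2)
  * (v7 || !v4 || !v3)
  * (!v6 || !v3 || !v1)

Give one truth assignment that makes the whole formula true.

Pure literal: v1 appears only negated; assign v1 = False.
Set v2 = False and propagate.
For the remaining variables, v3 = False, v4 = False, v5 = True, v6 = True, v7 = True, v8 = False works.

v1=0, v2=0, v3=0, v4=0, v5=1, v6=1, v7=1, v8=0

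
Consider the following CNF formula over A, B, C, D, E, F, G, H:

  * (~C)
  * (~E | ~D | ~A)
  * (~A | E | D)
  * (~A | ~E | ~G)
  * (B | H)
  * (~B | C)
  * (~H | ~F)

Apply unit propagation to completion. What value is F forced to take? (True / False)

False

(~C) stands alone — C = False.
From (C | ~B) and C = False: B = False.
From (H | B) and B = False: H = True.
(~H | ~F): since H = True, the clause reduces to (~F). F = False.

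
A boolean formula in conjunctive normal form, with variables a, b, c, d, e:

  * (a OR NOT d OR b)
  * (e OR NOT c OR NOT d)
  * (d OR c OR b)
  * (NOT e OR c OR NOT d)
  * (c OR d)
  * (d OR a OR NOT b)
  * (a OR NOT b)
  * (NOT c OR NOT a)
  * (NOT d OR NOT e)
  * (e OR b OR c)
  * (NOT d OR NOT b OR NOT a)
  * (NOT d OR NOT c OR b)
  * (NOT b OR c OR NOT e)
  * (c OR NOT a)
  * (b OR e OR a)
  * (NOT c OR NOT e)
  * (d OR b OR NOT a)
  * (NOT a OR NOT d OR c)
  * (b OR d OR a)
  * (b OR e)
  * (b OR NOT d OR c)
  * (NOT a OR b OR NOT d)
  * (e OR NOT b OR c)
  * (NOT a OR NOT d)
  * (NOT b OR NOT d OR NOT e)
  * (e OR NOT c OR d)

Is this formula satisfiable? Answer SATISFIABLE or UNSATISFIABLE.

UNSATISFIABLE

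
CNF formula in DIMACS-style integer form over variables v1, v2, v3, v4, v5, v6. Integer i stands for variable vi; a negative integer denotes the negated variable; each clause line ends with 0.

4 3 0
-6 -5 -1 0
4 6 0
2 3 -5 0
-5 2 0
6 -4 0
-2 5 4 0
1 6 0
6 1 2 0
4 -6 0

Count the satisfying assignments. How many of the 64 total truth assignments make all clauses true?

10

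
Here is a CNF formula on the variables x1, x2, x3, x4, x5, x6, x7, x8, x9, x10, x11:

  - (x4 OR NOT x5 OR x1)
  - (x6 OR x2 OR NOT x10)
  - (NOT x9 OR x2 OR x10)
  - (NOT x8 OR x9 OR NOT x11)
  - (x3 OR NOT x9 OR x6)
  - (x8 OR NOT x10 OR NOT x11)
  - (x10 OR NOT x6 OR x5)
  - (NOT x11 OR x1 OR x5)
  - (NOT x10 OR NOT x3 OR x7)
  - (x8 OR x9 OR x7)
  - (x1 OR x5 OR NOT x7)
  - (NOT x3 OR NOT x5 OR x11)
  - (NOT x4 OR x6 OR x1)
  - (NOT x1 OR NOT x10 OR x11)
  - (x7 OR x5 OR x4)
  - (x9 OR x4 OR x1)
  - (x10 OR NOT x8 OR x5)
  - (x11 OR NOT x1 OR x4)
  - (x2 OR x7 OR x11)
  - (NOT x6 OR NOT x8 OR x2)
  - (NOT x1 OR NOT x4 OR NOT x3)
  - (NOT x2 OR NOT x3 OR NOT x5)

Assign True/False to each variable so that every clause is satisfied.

x1=F, x2=T, x3=F, x4=T, x5=T, x6=T, x7=F, x8=T, x9=F, x10=F, x11=F

Try x1 = False.
Set x2 = True and propagate.
For the remaining variables, x3 = False, x4 = True, x5 = True, x6 = True, x7 = False, x8 = True, x9 = False, x10 = False, x11 = False works.
Every clause has at least one true literal under this assignment.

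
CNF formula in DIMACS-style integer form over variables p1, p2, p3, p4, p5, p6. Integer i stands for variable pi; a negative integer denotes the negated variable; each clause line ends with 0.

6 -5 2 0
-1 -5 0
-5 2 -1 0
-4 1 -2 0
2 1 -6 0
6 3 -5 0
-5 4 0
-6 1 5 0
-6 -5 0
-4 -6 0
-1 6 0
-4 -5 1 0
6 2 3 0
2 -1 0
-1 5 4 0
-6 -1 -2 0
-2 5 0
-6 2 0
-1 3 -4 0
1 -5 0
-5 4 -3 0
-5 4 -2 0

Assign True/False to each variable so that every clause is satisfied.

p1=F, p2=F, p3=T, p4=F, p5=F, p6=F

Try p1 = False.
  then p5 is forced to False.
  then p6 is forced to False.
  then p2 is forced to False.
  then p3 is forced to True.
p4 is now unconstrained; take p4 = False.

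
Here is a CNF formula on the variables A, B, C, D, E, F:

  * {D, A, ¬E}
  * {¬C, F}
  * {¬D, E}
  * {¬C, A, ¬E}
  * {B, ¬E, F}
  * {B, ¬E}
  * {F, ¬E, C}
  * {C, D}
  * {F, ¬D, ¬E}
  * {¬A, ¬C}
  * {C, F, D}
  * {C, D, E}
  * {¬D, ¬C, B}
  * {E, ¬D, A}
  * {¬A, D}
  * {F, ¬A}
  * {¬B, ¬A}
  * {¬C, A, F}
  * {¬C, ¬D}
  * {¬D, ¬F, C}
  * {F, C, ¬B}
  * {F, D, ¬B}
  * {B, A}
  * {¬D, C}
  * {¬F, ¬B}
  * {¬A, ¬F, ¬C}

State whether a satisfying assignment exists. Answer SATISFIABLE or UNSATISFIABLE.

C = True:
  propagation gives F=True, A=False, E=False, D=False; an empty clause results — contradiction.
C = False:
  propagation gives D=True; an empty clause results — contradiction.
Every branch closes, so no satisfying assignment exists.

UNSATISFIABLE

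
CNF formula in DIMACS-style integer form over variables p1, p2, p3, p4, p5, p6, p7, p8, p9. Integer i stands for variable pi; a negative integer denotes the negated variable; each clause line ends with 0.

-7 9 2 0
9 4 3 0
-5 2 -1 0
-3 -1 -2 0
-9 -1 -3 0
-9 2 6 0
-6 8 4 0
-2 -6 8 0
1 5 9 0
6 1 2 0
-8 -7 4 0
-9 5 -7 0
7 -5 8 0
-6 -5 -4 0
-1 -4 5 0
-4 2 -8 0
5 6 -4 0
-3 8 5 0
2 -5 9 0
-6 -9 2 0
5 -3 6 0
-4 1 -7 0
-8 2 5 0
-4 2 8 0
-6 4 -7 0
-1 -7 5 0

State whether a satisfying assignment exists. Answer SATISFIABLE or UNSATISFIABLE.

SATISFIABLE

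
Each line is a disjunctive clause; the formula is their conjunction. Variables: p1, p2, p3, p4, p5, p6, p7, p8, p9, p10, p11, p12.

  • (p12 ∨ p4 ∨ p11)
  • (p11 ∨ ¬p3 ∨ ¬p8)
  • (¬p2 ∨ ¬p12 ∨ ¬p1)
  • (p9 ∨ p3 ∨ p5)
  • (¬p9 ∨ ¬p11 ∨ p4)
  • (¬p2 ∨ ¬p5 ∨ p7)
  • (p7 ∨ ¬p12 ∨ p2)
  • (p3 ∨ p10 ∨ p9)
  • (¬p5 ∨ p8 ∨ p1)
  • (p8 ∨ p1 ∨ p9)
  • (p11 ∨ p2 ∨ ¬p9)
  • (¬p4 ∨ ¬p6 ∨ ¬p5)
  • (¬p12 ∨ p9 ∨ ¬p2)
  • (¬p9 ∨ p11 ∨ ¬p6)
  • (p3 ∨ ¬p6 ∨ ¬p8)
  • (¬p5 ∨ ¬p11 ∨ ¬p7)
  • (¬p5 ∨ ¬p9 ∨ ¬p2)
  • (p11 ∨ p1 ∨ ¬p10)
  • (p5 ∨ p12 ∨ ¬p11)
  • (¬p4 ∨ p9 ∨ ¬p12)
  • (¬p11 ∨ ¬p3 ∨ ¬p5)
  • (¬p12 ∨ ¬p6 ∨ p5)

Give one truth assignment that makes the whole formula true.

p1=True, p2=False, p3=True, p4=False, p5=False, p6=False, p7=True, p8=True, p9=False, p10=False, p11=True, p12=True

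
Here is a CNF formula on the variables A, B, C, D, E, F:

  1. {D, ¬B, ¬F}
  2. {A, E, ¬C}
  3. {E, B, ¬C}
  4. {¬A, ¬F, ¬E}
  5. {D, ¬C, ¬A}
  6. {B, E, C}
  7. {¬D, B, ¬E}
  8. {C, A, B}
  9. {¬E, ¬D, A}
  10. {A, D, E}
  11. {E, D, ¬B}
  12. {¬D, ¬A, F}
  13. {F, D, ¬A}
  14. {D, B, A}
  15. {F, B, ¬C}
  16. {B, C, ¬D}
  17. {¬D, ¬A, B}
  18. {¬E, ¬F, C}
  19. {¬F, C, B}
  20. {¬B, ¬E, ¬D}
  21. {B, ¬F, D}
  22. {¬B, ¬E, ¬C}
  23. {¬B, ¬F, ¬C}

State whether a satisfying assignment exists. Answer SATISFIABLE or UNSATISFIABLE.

SATISFIABLE

Branch on A: take A = False.
Try B = True.
Set C = False and propagate.
For the remaining variables, D = False, E = True, F = False works.
So A=False, B=True, C=False, D=False, E=True, F=False is a satisfying assignment.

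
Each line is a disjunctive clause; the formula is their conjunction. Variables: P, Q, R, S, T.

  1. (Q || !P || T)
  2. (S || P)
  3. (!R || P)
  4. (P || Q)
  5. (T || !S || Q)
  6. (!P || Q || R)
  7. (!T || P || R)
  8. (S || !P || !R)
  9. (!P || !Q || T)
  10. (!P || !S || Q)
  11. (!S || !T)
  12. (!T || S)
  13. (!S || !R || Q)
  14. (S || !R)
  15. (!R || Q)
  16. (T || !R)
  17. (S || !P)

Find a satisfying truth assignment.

Try P = False.
  then S is forced to True.
  then R is forced to False.
  then Q is forced to True.
  then T is forced to False.
Check each clause:
  1. (Q || T || !P) — Q is true.
  2. (P || S) — S is true.
  3. (!R || P) — !R is true.
  4. (Q || P) — Q is true.
  5. (!S || Q || T) — Q is true.
  6. (!P || Q || R) — Q is true.
  7. (!T || R || P) — !T is true.
  8. (!R || S || !P) — S is true.
  9. (T || !Q || !P) — !P is true.
  10. (!S || !P || Q) — Q is true.
  11. (!S || !T) — !T is true.
  12. (!T || S) — !T is true.
  13. (!S || Q || !R) — Q is true.
  14. (S || !R) — S is true.
  15. (!R || Q) — Q is true.
  16. (T || !R) — !R is true.
  17. (S || !P) — S is true.

P = F  Q = T  R = F  S = T  T = F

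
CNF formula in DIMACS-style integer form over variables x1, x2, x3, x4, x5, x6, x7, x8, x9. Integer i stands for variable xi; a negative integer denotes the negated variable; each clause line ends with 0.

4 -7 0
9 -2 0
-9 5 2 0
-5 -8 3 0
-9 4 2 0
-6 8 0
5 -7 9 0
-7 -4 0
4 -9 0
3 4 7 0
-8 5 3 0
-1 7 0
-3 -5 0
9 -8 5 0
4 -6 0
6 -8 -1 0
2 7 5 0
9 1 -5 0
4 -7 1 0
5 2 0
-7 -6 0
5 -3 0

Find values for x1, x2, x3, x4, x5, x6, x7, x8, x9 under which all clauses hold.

x1=False, x2=True, x3=False, x4=True, x5=True, x6=False, x7=False, x8=False, x9=True

Branch on x1: take x1 = False.
Try x2 = True.
  then x9 is forced to True.
  then x4 is forced to True.
  then x7 is forced to False.
The remaining clauses are satisfied by x3 = False, x5 = True, x6 = False, x8 = False.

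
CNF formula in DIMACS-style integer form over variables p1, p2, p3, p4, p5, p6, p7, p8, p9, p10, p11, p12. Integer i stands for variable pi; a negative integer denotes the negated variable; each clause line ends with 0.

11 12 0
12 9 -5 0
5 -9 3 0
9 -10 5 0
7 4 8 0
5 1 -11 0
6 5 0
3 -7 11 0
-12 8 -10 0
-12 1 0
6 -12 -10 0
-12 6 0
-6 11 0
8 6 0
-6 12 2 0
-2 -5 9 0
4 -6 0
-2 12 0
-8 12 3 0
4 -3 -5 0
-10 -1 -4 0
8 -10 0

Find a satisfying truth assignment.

p10 occurs only negated in the remaining clauses — set p10 = False.
Branch on p1: take p1 = True.
Set p2 = True and propagate.
  then p12 is forced to True.
  then p6 is forced to True.
  then p11 is forced to True.
  then p4 is forced to True.
The remaining clauses are satisfied by p3 = True, p5 = False, p7 = True, p8 = False, p9 = False.

p1=T, p2=T, p3=T, p4=T, p5=F, p6=T, p7=T, p8=F, p9=F, p10=F, p11=T, p12=T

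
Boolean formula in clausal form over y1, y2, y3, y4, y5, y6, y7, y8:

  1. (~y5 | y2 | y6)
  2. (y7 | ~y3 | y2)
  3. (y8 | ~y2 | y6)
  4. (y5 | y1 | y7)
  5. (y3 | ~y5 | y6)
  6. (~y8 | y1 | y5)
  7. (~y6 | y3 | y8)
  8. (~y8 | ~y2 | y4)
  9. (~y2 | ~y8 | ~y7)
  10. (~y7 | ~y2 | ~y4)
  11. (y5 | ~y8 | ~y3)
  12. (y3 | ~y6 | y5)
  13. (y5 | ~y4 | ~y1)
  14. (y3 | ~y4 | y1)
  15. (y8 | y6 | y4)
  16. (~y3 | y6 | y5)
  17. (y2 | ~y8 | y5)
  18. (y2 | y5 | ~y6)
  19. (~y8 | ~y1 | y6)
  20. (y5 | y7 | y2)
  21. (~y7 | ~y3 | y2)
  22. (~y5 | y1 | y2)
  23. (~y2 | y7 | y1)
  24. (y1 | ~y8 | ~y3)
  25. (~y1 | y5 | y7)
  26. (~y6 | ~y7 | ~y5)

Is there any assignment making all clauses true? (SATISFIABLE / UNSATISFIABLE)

SATISFIABLE

Try y1 = True.
Try y2 = False.
Try y3 = False.
The remaining clauses are satisfied by y4 = False, y5 = True, y6 = True, y7 = False, y8 = True.
Every clause has at least one true literal under this assignment.
So y1=1, y2=0, y3=0, y4=0, y5=1, y6=1, y7=0, y8=1 is a satisfying assignment.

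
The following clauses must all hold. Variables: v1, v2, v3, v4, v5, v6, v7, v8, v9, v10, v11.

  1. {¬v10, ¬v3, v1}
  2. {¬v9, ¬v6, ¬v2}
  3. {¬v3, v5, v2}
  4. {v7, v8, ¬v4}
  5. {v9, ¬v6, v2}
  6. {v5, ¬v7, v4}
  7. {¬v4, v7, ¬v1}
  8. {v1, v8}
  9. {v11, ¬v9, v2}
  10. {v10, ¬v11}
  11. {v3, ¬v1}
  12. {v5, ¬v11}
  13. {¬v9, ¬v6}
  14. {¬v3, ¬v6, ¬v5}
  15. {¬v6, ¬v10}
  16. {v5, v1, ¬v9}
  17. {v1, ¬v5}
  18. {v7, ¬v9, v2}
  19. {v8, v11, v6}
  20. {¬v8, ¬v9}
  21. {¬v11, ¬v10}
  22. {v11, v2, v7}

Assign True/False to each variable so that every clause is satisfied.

v1=T  v2=F  v3=T  v4=F  v5=T  v6=F  v7=T  v8=T  v9=F  v10=F  v11=F

Try v1 = True.
  then v3 is forced to True.
Branch on v2: take v2 = False.
  then v5 is forced to True.
  then v6 is forced to False.
Try v4 = False.
For the remaining variables, v7 = True, v8 = True, v9 = False, v10 = False, v11 = False works.
Every clause has at least one true literal under this assignment.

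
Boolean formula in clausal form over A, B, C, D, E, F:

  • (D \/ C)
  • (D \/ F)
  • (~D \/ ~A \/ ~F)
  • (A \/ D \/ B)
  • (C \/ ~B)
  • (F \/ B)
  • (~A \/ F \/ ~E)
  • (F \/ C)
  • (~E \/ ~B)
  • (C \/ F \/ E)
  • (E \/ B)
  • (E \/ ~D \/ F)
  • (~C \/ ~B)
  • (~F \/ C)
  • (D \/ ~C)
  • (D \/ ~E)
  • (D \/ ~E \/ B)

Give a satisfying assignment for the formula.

A = 0, B = 0, C = 1, D = 1, E = 1, F = 1

Set A = False and propagate.
Set B = False and propagate.
  then D is forced to True.
  then F is forced to True.
  then E is forced to True.
  then C is forced to True.
Every clause has at least one true literal under this assignment.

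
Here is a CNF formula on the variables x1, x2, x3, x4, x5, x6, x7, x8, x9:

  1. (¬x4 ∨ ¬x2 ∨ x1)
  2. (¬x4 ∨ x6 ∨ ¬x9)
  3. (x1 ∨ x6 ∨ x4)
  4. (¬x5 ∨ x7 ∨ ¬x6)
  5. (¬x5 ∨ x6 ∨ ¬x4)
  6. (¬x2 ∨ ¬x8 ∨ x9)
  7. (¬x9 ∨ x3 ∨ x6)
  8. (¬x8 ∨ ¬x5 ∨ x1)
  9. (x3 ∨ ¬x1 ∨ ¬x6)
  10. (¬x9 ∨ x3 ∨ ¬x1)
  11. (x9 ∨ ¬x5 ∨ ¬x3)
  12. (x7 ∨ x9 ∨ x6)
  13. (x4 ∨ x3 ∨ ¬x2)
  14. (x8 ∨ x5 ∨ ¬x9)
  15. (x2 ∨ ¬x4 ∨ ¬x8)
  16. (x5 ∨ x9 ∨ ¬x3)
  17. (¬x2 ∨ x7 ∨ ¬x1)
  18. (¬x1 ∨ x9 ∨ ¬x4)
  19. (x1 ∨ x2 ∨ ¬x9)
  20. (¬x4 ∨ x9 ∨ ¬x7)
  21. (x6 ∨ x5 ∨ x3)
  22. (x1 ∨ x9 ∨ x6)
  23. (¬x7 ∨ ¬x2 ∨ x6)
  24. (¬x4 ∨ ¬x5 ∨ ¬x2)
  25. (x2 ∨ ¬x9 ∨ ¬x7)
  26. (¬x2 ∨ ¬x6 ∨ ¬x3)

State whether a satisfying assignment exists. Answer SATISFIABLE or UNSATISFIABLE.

SATISFIABLE

Set x1 = False and propagate.
Set x2 = False and propagate.
  then x9 is forced to False.
  then x6 is forced to True.
Set x3 = False and propagate.
The remaining clauses are satisfied by x4 = False, x5 = False, x7 = False, x8 = True.
Every clause has at least one true literal under this assignment.
So x1 = F, x2 = F, x3 = F, x4 = F, x5 = F, x6 = T, x7 = F, x8 = T, x9 = F is a satisfying assignment.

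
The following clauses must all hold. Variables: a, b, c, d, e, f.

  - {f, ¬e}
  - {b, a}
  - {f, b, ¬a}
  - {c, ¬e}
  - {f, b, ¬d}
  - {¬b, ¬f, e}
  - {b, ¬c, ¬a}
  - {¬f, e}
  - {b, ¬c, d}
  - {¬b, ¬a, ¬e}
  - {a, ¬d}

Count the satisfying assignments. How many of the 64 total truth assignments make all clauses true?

7

Satisfying assignments:
  a=0 b=1 c=0 d=0 e=0 f=0
  a=0 b=1 c=1 d=0 e=0 f=0
  a=0 b=1 c=1 d=0 e=1 f=1
  a=1 b=1 c=0 d=0 e=0 f=0
  a=1 b=1 c=0 d=1 e=0 f=0
  a=1 b=1 c=1 d=0 e=0 f=0
  a=1 b=1 c=1 d=1 e=0 f=0
Count: 7.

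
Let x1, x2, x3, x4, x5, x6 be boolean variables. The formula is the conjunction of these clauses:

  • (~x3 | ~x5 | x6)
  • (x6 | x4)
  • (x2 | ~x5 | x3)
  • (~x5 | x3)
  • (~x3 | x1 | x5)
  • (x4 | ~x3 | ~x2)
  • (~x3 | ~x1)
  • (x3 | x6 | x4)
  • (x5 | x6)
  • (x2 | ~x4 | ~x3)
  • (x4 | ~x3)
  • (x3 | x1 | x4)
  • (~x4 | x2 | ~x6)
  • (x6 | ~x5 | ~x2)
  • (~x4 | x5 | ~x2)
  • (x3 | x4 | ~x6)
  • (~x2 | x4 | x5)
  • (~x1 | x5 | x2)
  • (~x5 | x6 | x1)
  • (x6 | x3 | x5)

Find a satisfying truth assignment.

x1=F  x2=T  x3=T  x4=T  x5=T  x6=T

Branch on x1: take x1 = False.
Branch on x2: take x2 = True.
Set x3 = True and propagate.
  then x5 is forced to True.
  then x6 is forced to True.
  then x4 is forced to True.
Every clause has at least one true literal under this assignment.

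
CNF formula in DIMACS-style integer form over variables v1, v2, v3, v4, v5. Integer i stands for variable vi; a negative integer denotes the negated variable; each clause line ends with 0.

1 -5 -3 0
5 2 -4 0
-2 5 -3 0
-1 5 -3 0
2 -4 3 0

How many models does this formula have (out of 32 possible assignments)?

17

Split on v3, then v5.
  v3=1, v5=1: remaining (v1,v2,v4) ∈ {(1,0,0); (1,0,1); (1,1,0); (1,1,1)} — 4.
  v3=1, v5=0: remaining (v1,v2,v4) ∈ {(0,0,0)} — 1.
  v3=0, v5=1: v1 free; 3 ways for (v2,v4) × 2^1 = 6.
  v3=0, v5=0: v1 free; 3 ways for (v2,v4) × 2^1 = 6.
Total: 4 + 1 + 6 + 6 = 17.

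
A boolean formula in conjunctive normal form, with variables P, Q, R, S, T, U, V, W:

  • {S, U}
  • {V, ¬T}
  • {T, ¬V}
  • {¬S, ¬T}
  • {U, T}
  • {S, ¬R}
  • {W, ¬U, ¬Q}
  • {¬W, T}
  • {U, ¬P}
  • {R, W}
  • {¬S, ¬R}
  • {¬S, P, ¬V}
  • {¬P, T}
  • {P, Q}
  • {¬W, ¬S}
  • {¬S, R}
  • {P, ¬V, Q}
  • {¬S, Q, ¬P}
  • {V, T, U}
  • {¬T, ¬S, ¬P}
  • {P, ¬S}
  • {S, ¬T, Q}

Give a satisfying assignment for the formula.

P=T, Q=T, R=F, S=F, T=T, U=T, V=T, W=T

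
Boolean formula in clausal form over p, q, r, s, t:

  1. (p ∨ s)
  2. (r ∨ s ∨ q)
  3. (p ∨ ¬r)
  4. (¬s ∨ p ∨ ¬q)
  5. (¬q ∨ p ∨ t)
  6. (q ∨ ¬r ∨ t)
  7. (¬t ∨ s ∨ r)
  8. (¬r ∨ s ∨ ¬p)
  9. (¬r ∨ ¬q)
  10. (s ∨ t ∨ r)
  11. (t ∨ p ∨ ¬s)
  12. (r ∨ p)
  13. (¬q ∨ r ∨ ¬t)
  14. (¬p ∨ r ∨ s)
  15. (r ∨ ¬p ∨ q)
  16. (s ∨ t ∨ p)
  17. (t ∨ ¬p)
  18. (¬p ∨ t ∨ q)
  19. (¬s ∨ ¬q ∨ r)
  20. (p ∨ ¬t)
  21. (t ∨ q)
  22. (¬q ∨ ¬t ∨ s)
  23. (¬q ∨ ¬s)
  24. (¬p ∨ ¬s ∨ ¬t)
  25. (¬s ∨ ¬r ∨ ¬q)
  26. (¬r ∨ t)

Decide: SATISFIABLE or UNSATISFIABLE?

p = True:
  propagation gives t=True, s=False, r=True; an empty clause results — contradiction.
p = False:
  propagation gives s=True, r=False; an empty clause results — contradiction.
Every branch closes, so no satisfying assignment exists.

UNSATISFIABLE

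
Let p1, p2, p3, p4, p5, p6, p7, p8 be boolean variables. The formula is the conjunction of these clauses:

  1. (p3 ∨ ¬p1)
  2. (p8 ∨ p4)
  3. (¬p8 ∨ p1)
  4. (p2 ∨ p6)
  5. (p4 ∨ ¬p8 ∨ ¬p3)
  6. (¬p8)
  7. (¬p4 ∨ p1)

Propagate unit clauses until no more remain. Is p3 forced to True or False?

True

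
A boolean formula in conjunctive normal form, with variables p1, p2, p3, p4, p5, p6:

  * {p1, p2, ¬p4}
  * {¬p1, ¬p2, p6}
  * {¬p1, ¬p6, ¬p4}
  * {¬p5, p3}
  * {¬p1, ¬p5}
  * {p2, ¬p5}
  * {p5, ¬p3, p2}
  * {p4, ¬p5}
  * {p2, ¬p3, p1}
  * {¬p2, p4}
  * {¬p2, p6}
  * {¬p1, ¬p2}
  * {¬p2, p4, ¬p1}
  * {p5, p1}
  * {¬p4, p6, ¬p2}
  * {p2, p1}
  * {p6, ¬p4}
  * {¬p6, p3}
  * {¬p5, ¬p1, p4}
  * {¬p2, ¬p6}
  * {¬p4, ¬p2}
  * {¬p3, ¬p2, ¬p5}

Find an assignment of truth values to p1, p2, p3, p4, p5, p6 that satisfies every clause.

p1 = True  p2 = False  p3 = False  p4 = False  p5 = False  p6 = False

Check each clause:
  1. {p2, p1, ¬p4} — p1 is true.
  2. {p6, ¬p1, ¬p2} — ¬p2 is true.
  3. {¬p6, ¬p4, ¬p1} — ¬p6 is true.
  4. {p3, ¬p5} — ¬p5 is true.
  5. {¬p5, ¬p1} — ¬p5 is true.
  6. {p2, ¬p5} — ¬p5 is true.
  7. {¬p3, p2, p5} — ¬p3 is true.
  8. {¬p5, p4} — ¬p5 is true.
  9. {p1, p2, ¬p3} — p1 is true.
  10. {¬p2, p4} — ¬p2 is true.
  11. {¬p2, p6} — ¬p2 is true.
  12. {¬p2, ¬p1} — ¬p2 is true.
  13. {¬p2, ¬p1, p4} — ¬p2 is true.
  14. {p1, p5} — p1 is true.
  15. {¬p4, ¬p2, p6} — ¬p4 is true.
  16. {p1, p2} — p1 is true.
  17. {p6, ¬p4} — ¬p4 is true.
  18. {p3, ¬p6} — ¬p6 is true.
  19. {p4, ¬p1, ¬p5} — ¬p5 is true.
  20. {¬p6, ¬p2} — ¬p6 is true.
  21. {¬p2, ¬p4} — ¬p4 is true.
  22. {¬p3, ¬p5, ¬p2} — ¬p5 is true.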